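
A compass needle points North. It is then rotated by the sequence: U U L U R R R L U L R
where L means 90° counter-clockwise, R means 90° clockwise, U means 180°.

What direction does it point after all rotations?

Start: North
  U (U-turn (180°)) -> South
  U (U-turn (180°)) -> North
  L (left (90° counter-clockwise)) -> West
  U (U-turn (180°)) -> East
  R (right (90° clockwise)) -> South
  R (right (90° clockwise)) -> West
  R (right (90° clockwise)) -> North
  L (left (90° counter-clockwise)) -> West
  U (U-turn (180°)) -> East
  L (left (90° counter-clockwise)) -> North
  R (right (90° clockwise)) -> East
Final: East

Answer: Final heading: East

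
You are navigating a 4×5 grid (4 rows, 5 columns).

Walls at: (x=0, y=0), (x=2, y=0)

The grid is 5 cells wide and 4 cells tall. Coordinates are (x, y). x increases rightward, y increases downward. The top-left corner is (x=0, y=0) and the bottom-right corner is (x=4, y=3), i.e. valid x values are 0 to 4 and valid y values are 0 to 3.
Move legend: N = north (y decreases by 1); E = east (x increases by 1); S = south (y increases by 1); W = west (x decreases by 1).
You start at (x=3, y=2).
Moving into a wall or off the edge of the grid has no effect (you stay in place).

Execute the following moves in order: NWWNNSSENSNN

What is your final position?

Answer: Final position: (x=2, y=1)

Derivation:
Start: (x=3, y=2)
  N (north): (x=3, y=2) -> (x=3, y=1)
  W (west): (x=3, y=1) -> (x=2, y=1)
  W (west): (x=2, y=1) -> (x=1, y=1)
  N (north): (x=1, y=1) -> (x=1, y=0)
  N (north): blocked, stay at (x=1, y=0)
  S (south): (x=1, y=0) -> (x=1, y=1)
  S (south): (x=1, y=1) -> (x=1, y=2)
  E (east): (x=1, y=2) -> (x=2, y=2)
  N (north): (x=2, y=2) -> (x=2, y=1)
  S (south): (x=2, y=1) -> (x=2, y=2)
  N (north): (x=2, y=2) -> (x=2, y=1)
  N (north): blocked, stay at (x=2, y=1)
Final: (x=2, y=1)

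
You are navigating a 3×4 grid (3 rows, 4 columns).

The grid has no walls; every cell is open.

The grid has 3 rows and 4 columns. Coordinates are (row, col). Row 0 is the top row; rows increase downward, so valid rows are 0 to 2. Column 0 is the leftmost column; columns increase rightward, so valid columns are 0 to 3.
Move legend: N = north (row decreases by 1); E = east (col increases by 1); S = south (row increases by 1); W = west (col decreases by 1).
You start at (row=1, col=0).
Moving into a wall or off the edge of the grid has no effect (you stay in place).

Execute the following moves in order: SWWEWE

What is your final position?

Answer: Final position: (row=2, col=1)

Derivation:
Start: (row=1, col=0)
  S (south): (row=1, col=0) -> (row=2, col=0)
  W (west): blocked, stay at (row=2, col=0)
  W (west): blocked, stay at (row=2, col=0)
  E (east): (row=2, col=0) -> (row=2, col=1)
  W (west): (row=2, col=1) -> (row=2, col=0)
  E (east): (row=2, col=0) -> (row=2, col=1)
Final: (row=2, col=1)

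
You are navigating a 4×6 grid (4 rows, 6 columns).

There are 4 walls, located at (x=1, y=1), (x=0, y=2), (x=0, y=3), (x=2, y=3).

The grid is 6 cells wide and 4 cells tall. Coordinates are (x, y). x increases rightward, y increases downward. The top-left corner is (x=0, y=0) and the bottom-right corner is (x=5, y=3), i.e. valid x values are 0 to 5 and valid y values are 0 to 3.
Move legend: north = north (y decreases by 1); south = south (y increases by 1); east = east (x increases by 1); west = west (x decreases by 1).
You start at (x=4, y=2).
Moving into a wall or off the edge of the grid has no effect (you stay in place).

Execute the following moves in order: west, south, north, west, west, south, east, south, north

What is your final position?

Start: (x=4, y=2)
  west (west): (x=4, y=2) -> (x=3, y=2)
  south (south): (x=3, y=2) -> (x=3, y=3)
  north (north): (x=3, y=3) -> (x=3, y=2)
  west (west): (x=3, y=2) -> (x=2, y=2)
  west (west): (x=2, y=2) -> (x=1, y=2)
  south (south): (x=1, y=2) -> (x=1, y=3)
  east (east): blocked, stay at (x=1, y=3)
  south (south): blocked, stay at (x=1, y=3)
  north (north): (x=1, y=3) -> (x=1, y=2)
Final: (x=1, y=2)

Answer: Final position: (x=1, y=2)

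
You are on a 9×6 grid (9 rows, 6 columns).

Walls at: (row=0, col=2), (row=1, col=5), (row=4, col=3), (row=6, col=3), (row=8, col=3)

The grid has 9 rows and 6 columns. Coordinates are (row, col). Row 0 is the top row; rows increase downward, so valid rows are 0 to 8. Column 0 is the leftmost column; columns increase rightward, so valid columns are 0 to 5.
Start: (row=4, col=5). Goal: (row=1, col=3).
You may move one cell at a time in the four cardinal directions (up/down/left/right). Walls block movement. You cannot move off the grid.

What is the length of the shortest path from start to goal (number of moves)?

Answer: Shortest path length: 5

Derivation:
BFS from (row=4, col=5) until reaching (row=1, col=3):
  Distance 0: (row=4, col=5)
  Distance 1: (row=3, col=5), (row=4, col=4), (row=5, col=5)
  Distance 2: (row=2, col=5), (row=3, col=4), (row=5, col=4), (row=6, col=5)
  Distance 3: (row=2, col=4), (row=3, col=3), (row=5, col=3), (row=6, col=4), (row=7, col=5)
  Distance 4: (row=1, col=4), (row=2, col=3), (row=3, col=2), (row=5, col=2), (row=7, col=4), (row=8, col=5)
  Distance 5: (row=0, col=4), (row=1, col=3), (row=2, col=2), (row=3, col=1), (row=4, col=2), (row=5, col=1), (row=6, col=2), (row=7, col=3), (row=8, col=4)  <- goal reached here
One shortest path (5 moves): (row=4, col=5) -> (row=4, col=4) -> (row=3, col=4) -> (row=3, col=3) -> (row=2, col=3) -> (row=1, col=3)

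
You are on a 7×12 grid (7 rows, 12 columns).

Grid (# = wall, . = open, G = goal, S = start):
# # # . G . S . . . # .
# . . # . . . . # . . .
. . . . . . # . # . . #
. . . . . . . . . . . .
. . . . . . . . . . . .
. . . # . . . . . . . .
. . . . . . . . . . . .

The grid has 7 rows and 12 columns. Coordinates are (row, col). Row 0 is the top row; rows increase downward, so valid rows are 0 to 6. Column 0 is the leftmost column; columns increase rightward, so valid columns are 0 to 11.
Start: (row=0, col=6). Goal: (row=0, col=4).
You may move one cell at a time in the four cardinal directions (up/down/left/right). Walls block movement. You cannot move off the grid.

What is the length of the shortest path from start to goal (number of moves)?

BFS from (row=0, col=6) until reaching (row=0, col=4):
  Distance 0: (row=0, col=6)
  Distance 1: (row=0, col=5), (row=0, col=7), (row=1, col=6)
  Distance 2: (row=0, col=4), (row=0, col=8), (row=1, col=5), (row=1, col=7)  <- goal reached here
One shortest path (2 moves): (row=0, col=6) -> (row=0, col=5) -> (row=0, col=4)

Answer: Shortest path length: 2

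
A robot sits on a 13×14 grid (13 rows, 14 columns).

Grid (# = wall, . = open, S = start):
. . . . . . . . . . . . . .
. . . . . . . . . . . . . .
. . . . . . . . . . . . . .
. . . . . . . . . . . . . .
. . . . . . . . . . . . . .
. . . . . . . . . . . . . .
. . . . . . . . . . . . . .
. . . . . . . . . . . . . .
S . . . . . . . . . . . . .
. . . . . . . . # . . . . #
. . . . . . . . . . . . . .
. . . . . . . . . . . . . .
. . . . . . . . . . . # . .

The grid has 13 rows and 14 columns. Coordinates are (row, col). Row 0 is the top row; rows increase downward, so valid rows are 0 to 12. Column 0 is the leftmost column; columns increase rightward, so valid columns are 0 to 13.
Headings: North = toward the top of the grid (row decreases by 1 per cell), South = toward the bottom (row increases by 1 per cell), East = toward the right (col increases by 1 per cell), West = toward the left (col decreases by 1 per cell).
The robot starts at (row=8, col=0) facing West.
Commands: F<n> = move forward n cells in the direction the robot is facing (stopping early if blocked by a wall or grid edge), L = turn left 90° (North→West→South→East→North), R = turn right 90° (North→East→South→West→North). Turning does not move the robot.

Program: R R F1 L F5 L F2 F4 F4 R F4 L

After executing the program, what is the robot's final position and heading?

Answer: Final position: (row=0, col=0), facing West

Derivation:
Start: (row=8, col=0), facing West
  R: turn right, now facing North
  R: turn right, now facing East
  F1: move forward 1, now at (row=8, col=1)
  L: turn left, now facing North
  F5: move forward 5, now at (row=3, col=1)
  L: turn left, now facing West
  F2: move forward 1/2 (blocked), now at (row=3, col=0)
  F4: move forward 0/4 (blocked), now at (row=3, col=0)
  F4: move forward 0/4 (blocked), now at (row=3, col=0)
  R: turn right, now facing North
  F4: move forward 3/4 (blocked), now at (row=0, col=0)
  L: turn left, now facing West
Final: (row=0, col=0), facing West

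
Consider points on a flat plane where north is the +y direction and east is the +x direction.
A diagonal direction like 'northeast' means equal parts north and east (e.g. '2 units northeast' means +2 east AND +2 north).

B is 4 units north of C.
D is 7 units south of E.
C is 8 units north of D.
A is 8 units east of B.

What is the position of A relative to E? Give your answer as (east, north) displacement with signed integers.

Answer: A is at (east=8, north=5) relative to E.

Derivation:
Place E at the origin (east=0, north=0).
  D is 7 units south of E: delta (east=+0, north=-7); D at (east=0, north=-7).
  C is 8 units north of D: delta (east=+0, north=+8); C at (east=0, north=1).
  B is 4 units north of C: delta (east=+0, north=+4); B at (east=0, north=5).
  A is 8 units east of B: delta (east=+8, north=+0); A at (east=8, north=5).
Therefore A relative to E: (east=8, north=5).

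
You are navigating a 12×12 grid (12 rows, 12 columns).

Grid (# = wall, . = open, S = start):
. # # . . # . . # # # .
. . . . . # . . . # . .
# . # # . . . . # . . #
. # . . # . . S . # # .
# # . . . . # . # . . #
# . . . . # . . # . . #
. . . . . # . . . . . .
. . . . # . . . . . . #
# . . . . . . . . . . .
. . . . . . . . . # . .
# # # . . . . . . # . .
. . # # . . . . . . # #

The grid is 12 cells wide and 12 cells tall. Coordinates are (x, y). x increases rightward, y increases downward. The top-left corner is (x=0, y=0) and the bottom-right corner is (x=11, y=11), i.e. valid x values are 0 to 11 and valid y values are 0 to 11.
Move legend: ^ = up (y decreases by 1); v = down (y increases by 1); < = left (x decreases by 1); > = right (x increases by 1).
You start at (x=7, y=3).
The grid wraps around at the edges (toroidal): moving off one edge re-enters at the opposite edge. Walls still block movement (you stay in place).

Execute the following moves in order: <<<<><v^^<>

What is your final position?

Start: (x=7, y=3)
  < (left): (x=7, y=3) -> (x=6, y=3)
  < (left): (x=6, y=3) -> (x=5, y=3)
  < (left): blocked, stay at (x=5, y=3)
  < (left): blocked, stay at (x=5, y=3)
  > (right): (x=5, y=3) -> (x=6, y=3)
  < (left): (x=6, y=3) -> (x=5, y=3)
  v (down): (x=5, y=3) -> (x=5, y=4)
  ^ (up): (x=5, y=4) -> (x=5, y=3)
  ^ (up): (x=5, y=3) -> (x=5, y=2)
  < (left): (x=5, y=2) -> (x=4, y=2)
  > (right): (x=4, y=2) -> (x=5, y=2)
Final: (x=5, y=2)

Answer: Final position: (x=5, y=2)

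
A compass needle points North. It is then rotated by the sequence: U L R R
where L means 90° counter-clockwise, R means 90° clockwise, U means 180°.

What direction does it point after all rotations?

Start: North
  U (U-turn (180°)) -> South
  L (left (90° counter-clockwise)) -> East
  R (right (90° clockwise)) -> South
  R (right (90° clockwise)) -> West
Final: West

Answer: Final heading: West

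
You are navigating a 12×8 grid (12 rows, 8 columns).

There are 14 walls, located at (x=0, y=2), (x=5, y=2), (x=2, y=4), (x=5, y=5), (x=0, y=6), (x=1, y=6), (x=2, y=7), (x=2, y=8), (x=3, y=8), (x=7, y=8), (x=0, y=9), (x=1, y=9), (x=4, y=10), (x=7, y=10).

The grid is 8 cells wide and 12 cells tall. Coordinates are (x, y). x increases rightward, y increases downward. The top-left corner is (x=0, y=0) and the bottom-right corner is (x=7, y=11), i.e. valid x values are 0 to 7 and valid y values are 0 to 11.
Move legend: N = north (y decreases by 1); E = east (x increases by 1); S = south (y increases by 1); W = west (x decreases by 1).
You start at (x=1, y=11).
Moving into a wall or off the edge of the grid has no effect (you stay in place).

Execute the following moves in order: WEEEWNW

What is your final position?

Start: (x=1, y=11)
  W (west): (x=1, y=11) -> (x=0, y=11)
  E (east): (x=0, y=11) -> (x=1, y=11)
  E (east): (x=1, y=11) -> (x=2, y=11)
  E (east): (x=2, y=11) -> (x=3, y=11)
  W (west): (x=3, y=11) -> (x=2, y=11)
  N (north): (x=2, y=11) -> (x=2, y=10)
  W (west): (x=2, y=10) -> (x=1, y=10)
Final: (x=1, y=10)

Answer: Final position: (x=1, y=10)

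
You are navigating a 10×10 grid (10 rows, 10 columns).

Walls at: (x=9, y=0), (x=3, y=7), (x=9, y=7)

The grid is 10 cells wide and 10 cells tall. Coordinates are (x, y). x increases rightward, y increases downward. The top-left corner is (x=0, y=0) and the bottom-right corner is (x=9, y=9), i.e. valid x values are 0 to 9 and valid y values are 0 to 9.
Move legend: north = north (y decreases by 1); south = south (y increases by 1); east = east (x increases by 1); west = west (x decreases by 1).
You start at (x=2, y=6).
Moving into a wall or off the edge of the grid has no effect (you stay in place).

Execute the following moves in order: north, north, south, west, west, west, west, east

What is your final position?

Answer: Final position: (x=1, y=5)

Derivation:
Start: (x=2, y=6)
  north (north): (x=2, y=6) -> (x=2, y=5)
  north (north): (x=2, y=5) -> (x=2, y=4)
  south (south): (x=2, y=4) -> (x=2, y=5)
  west (west): (x=2, y=5) -> (x=1, y=5)
  west (west): (x=1, y=5) -> (x=0, y=5)
  west (west): blocked, stay at (x=0, y=5)
  west (west): blocked, stay at (x=0, y=5)
  east (east): (x=0, y=5) -> (x=1, y=5)
Final: (x=1, y=5)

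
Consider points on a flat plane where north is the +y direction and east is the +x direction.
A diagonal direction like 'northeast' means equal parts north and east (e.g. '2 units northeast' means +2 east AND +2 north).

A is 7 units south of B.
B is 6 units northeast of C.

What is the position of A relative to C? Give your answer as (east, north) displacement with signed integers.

Place C at the origin (east=0, north=0).
  B is 6 units northeast of C: delta (east=+6, north=+6); B at (east=6, north=6).
  A is 7 units south of B: delta (east=+0, north=-7); A at (east=6, north=-1).
Therefore A relative to C: (east=6, north=-1).

Answer: A is at (east=6, north=-1) relative to C.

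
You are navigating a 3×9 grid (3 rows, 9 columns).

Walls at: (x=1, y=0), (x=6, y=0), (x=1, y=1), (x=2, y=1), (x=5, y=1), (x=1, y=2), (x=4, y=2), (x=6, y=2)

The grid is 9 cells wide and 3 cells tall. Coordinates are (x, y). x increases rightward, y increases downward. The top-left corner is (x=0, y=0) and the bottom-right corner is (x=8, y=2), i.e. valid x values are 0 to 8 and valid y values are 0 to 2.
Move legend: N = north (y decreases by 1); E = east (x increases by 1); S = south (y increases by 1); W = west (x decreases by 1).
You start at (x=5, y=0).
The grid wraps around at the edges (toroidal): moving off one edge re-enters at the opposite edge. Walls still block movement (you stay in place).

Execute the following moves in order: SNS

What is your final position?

Start: (x=5, y=0)
  S (south): blocked, stay at (x=5, y=0)
  N (north): (x=5, y=0) -> (x=5, y=2)
  S (south): (x=5, y=2) -> (x=5, y=0)
Final: (x=5, y=0)

Answer: Final position: (x=5, y=0)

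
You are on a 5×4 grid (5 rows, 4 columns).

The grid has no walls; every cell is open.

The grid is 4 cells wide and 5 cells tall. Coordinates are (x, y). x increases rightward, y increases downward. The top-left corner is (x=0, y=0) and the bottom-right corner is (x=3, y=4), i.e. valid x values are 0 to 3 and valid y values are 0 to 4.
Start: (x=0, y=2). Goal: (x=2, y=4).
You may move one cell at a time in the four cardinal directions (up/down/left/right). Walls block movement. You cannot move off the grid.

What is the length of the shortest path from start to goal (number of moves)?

BFS from (x=0, y=2) until reaching (x=2, y=4):
  Distance 0: (x=0, y=2)
  Distance 1: (x=0, y=1), (x=1, y=2), (x=0, y=3)
  Distance 2: (x=0, y=0), (x=1, y=1), (x=2, y=2), (x=1, y=3), (x=0, y=4)
  Distance 3: (x=1, y=0), (x=2, y=1), (x=3, y=2), (x=2, y=3), (x=1, y=4)
  Distance 4: (x=2, y=0), (x=3, y=1), (x=3, y=3), (x=2, y=4)  <- goal reached here
One shortest path (4 moves): (x=0, y=2) -> (x=1, y=2) -> (x=2, y=2) -> (x=2, y=3) -> (x=2, y=4)

Answer: Shortest path length: 4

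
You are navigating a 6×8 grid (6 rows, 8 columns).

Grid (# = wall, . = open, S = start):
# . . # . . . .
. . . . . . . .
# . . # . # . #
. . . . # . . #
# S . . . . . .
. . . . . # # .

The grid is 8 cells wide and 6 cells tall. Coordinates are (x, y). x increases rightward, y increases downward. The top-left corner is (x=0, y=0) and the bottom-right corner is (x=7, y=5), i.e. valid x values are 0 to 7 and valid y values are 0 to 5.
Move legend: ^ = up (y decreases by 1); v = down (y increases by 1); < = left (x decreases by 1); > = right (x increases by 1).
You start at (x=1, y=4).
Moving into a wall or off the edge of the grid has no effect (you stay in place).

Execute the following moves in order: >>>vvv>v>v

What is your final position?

Answer: Final position: (x=4, y=5)

Derivation:
Start: (x=1, y=4)
  > (right): (x=1, y=4) -> (x=2, y=4)
  > (right): (x=2, y=4) -> (x=3, y=4)
  > (right): (x=3, y=4) -> (x=4, y=4)
  v (down): (x=4, y=4) -> (x=4, y=5)
  v (down): blocked, stay at (x=4, y=5)
  v (down): blocked, stay at (x=4, y=5)
  > (right): blocked, stay at (x=4, y=5)
  v (down): blocked, stay at (x=4, y=5)
  > (right): blocked, stay at (x=4, y=5)
  v (down): blocked, stay at (x=4, y=5)
Final: (x=4, y=5)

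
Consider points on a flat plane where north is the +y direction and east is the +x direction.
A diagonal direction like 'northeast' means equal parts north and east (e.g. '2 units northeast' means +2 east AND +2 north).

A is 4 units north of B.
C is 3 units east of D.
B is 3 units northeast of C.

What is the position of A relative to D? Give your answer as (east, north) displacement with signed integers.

Answer: A is at (east=6, north=7) relative to D.

Derivation:
Place D at the origin (east=0, north=0).
  C is 3 units east of D: delta (east=+3, north=+0); C at (east=3, north=0).
  B is 3 units northeast of C: delta (east=+3, north=+3); B at (east=6, north=3).
  A is 4 units north of B: delta (east=+0, north=+4); A at (east=6, north=7).
Therefore A relative to D: (east=6, north=7).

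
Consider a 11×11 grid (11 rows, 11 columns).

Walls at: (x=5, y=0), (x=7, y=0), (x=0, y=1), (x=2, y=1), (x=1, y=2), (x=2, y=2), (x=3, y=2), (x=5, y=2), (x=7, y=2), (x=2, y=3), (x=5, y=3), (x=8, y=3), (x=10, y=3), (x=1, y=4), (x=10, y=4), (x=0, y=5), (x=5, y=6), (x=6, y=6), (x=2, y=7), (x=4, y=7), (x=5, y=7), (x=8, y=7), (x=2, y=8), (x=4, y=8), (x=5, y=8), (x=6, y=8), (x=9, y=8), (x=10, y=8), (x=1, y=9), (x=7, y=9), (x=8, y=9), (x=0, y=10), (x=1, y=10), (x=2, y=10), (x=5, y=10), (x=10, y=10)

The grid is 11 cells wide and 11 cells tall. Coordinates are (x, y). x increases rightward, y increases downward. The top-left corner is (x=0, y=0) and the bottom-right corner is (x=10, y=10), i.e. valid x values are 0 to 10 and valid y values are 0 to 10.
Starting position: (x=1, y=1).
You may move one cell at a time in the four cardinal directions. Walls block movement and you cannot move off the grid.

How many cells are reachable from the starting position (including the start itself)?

BFS flood-fill from (x=1, y=1):
  Distance 0: (x=1, y=1)
  Distance 1: (x=1, y=0)
  Distance 2: (x=0, y=0), (x=2, y=0)
  Distance 3: (x=3, y=0)
  Distance 4: (x=4, y=0), (x=3, y=1)
  Distance 5: (x=4, y=1)
  Distance 6: (x=5, y=1), (x=4, y=2)
  Distance 7: (x=6, y=1), (x=4, y=3)
  Distance 8: (x=6, y=0), (x=7, y=1), (x=6, y=2), (x=3, y=3), (x=4, y=4)
  Distance 9: (x=8, y=1), (x=6, y=3), (x=3, y=4), (x=5, y=4), (x=4, y=5)
  Distance 10: (x=8, y=0), (x=9, y=1), (x=8, y=2), (x=7, y=3), (x=2, y=4), (x=6, y=4), (x=3, y=5), (x=5, y=5), (x=4, y=6)
  Distance 11: (x=9, y=0), (x=10, y=1), (x=9, y=2), (x=7, y=4), (x=2, y=5), (x=6, y=5), (x=3, y=6)
  Distance 12: (x=10, y=0), (x=10, y=2), (x=9, y=3), (x=8, y=4), (x=1, y=5), (x=7, y=5), (x=2, y=6), (x=3, y=7)
  Distance 13: (x=9, y=4), (x=8, y=5), (x=1, y=6), (x=7, y=6), (x=3, y=8)
  Distance 14: (x=9, y=5), (x=0, y=6), (x=8, y=6), (x=1, y=7), (x=7, y=7), (x=3, y=9)
  Distance 15: (x=10, y=5), (x=9, y=6), (x=0, y=7), (x=6, y=7), (x=1, y=8), (x=7, y=8), (x=2, y=9), (x=4, y=9), (x=3, y=10)
  Distance 16: (x=10, y=6), (x=9, y=7), (x=0, y=8), (x=8, y=8), (x=5, y=9), (x=4, y=10)
  Distance 17: (x=10, y=7), (x=0, y=9), (x=6, y=9)
  Distance 18: (x=6, y=10)
  Distance 19: (x=7, y=10)
  Distance 20: (x=8, y=10)
  Distance 21: (x=9, y=10)
  Distance 22: (x=9, y=9)
  Distance 23: (x=10, y=9)
Total reachable: 81 (grid has 85 open cells total)

Answer: Reachable cells: 81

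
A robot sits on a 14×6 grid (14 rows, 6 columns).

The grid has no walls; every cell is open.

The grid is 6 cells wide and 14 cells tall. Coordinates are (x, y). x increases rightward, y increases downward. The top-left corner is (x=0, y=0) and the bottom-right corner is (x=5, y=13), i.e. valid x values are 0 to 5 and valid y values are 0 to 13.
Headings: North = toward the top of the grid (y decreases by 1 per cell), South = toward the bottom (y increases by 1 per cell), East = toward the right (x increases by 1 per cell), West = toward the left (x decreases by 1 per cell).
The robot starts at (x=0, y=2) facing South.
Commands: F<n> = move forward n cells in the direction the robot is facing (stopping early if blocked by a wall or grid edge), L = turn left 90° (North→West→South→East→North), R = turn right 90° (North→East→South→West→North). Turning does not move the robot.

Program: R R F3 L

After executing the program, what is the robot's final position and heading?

Start: (x=0, y=2), facing South
  R: turn right, now facing West
  R: turn right, now facing North
  F3: move forward 2/3 (blocked), now at (x=0, y=0)
  L: turn left, now facing West
Final: (x=0, y=0), facing West

Answer: Final position: (x=0, y=0), facing West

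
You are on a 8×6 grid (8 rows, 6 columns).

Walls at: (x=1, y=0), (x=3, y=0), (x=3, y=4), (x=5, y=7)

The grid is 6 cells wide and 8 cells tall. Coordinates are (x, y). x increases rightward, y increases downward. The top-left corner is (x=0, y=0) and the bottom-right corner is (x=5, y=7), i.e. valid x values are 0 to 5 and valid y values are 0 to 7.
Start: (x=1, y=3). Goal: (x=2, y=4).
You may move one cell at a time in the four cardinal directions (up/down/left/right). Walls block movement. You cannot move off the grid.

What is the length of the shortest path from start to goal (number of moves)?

BFS from (x=1, y=3) until reaching (x=2, y=4):
  Distance 0: (x=1, y=3)
  Distance 1: (x=1, y=2), (x=0, y=3), (x=2, y=3), (x=1, y=4)
  Distance 2: (x=1, y=1), (x=0, y=2), (x=2, y=2), (x=3, y=3), (x=0, y=4), (x=2, y=4), (x=1, y=5)  <- goal reached here
One shortest path (2 moves): (x=1, y=3) -> (x=2, y=3) -> (x=2, y=4)

Answer: Shortest path length: 2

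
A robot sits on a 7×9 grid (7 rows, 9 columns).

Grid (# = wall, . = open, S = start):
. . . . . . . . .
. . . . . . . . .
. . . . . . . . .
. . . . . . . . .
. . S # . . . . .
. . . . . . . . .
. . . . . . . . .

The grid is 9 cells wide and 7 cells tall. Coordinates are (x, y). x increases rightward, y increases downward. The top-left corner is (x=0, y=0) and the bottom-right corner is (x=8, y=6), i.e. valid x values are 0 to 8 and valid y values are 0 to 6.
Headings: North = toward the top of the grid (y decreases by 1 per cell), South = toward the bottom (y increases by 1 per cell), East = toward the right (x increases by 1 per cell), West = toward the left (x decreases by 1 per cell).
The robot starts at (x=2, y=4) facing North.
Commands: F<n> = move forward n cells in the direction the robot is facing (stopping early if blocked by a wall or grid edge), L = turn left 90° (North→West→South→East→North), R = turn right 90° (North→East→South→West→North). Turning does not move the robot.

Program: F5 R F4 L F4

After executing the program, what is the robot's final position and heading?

Answer: Final position: (x=6, y=0), facing North

Derivation:
Start: (x=2, y=4), facing North
  F5: move forward 4/5 (blocked), now at (x=2, y=0)
  R: turn right, now facing East
  F4: move forward 4, now at (x=6, y=0)
  L: turn left, now facing North
  F4: move forward 0/4 (blocked), now at (x=6, y=0)
Final: (x=6, y=0), facing North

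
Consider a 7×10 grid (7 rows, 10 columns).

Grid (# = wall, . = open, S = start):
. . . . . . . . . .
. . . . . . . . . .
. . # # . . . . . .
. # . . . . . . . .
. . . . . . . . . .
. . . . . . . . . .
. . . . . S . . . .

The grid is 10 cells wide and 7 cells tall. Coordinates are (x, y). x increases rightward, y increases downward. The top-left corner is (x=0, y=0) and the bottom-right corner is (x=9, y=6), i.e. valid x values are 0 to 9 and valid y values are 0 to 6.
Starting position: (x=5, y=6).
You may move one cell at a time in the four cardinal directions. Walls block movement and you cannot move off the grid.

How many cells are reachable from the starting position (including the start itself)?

BFS flood-fill from (x=5, y=6):
  Distance 0: (x=5, y=6)
  Distance 1: (x=5, y=5), (x=4, y=6), (x=6, y=6)
  Distance 2: (x=5, y=4), (x=4, y=5), (x=6, y=5), (x=3, y=6), (x=7, y=6)
  Distance 3: (x=5, y=3), (x=4, y=4), (x=6, y=4), (x=3, y=5), (x=7, y=5), (x=2, y=6), (x=8, y=6)
  Distance 4: (x=5, y=2), (x=4, y=3), (x=6, y=3), (x=3, y=4), (x=7, y=4), (x=2, y=5), (x=8, y=5), (x=1, y=6), (x=9, y=6)
  Distance 5: (x=5, y=1), (x=4, y=2), (x=6, y=2), (x=3, y=3), (x=7, y=3), (x=2, y=4), (x=8, y=4), (x=1, y=5), (x=9, y=5), (x=0, y=6)
  Distance 6: (x=5, y=0), (x=4, y=1), (x=6, y=1), (x=7, y=2), (x=2, y=3), (x=8, y=3), (x=1, y=4), (x=9, y=4), (x=0, y=5)
  Distance 7: (x=4, y=0), (x=6, y=0), (x=3, y=1), (x=7, y=1), (x=8, y=2), (x=9, y=3), (x=0, y=4)
  Distance 8: (x=3, y=0), (x=7, y=0), (x=2, y=1), (x=8, y=1), (x=9, y=2), (x=0, y=3)
  Distance 9: (x=2, y=0), (x=8, y=0), (x=1, y=1), (x=9, y=1), (x=0, y=2)
  Distance 10: (x=1, y=0), (x=9, y=0), (x=0, y=1), (x=1, y=2)
  Distance 11: (x=0, y=0)
Total reachable: 67 (grid has 67 open cells total)

Answer: Reachable cells: 67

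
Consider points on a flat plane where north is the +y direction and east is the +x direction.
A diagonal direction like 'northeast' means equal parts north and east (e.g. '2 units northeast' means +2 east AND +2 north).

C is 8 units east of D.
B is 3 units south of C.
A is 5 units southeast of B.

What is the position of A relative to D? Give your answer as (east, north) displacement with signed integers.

Answer: A is at (east=13, north=-8) relative to D.

Derivation:
Place D at the origin (east=0, north=0).
  C is 8 units east of D: delta (east=+8, north=+0); C at (east=8, north=0).
  B is 3 units south of C: delta (east=+0, north=-3); B at (east=8, north=-3).
  A is 5 units southeast of B: delta (east=+5, north=-5); A at (east=13, north=-8).
Therefore A relative to D: (east=13, north=-8).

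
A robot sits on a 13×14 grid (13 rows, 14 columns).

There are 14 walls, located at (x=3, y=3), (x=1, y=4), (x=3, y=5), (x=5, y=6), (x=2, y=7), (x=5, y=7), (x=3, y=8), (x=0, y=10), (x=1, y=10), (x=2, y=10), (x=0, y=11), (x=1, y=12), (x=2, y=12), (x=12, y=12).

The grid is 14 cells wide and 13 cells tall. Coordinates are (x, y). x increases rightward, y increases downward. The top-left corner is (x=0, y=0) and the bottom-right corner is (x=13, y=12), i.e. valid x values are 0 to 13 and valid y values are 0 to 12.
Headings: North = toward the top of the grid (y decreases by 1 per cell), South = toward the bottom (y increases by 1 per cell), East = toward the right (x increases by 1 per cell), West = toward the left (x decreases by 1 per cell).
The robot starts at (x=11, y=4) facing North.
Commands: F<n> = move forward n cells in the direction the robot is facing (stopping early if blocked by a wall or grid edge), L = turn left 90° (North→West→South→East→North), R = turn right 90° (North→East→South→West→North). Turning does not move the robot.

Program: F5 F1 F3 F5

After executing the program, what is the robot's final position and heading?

Start: (x=11, y=4), facing North
  F5: move forward 4/5 (blocked), now at (x=11, y=0)
  F1: move forward 0/1 (blocked), now at (x=11, y=0)
  F3: move forward 0/3 (blocked), now at (x=11, y=0)
  F5: move forward 0/5 (blocked), now at (x=11, y=0)
Final: (x=11, y=0), facing North

Answer: Final position: (x=11, y=0), facing North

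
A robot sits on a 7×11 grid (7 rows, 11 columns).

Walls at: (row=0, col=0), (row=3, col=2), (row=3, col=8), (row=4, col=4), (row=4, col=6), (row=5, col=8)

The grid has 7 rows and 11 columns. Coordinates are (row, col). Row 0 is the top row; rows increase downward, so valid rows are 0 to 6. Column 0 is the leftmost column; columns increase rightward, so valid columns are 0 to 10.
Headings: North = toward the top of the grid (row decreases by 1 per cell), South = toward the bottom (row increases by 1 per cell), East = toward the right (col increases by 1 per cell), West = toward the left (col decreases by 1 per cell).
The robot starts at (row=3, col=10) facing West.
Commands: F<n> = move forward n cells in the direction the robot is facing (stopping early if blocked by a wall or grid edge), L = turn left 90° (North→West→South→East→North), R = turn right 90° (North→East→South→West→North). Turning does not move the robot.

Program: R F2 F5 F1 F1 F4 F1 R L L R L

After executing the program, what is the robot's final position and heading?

Start: (row=3, col=10), facing West
  R: turn right, now facing North
  F2: move forward 2, now at (row=1, col=10)
  F5: move forward 1/5 (blocked), now at (row=0, col=10)
  F1: move forward 0/1 (blocked), now at (row=0, col=10)
  F1: move forward 0/1 (blocked), now at (row=0, col=10)
  F4: move forward 0/4 (blocked), now at (row=0, col=10)
  F1: move forward 0/1 (blocked), now at (row=0, col=10)
  R: turn right, now facing East
  L: turn left, now facing North
  L: turn left, now facing West
  R: turn right, now facing North
  L: turn left, now facing West
Final: (row=0, col=10), facing West

Answer: Final position: (row=0, col=10), facing West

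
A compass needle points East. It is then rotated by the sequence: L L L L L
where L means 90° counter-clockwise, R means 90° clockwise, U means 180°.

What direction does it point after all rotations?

Answer: Final heading: North

Derivation:
Start: East
  L (left (90° counter-clockwise)) -> North
  L (left (90° counter-clockwise)) -> West
  L (left (90° counter-clockwise)) -> South
  L (left (90° counter-clockwise)) -> East
  L (left (90° counter-clockwise)) -> North
Final: North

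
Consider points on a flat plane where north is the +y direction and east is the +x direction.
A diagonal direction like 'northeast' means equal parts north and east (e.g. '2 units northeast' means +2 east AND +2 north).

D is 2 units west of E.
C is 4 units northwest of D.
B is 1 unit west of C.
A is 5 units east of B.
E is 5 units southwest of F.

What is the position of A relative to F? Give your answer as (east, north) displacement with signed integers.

Answer: A is at (east=-7, north=-1) relative to F.

Derivation:
Place F at the origin (east=0, north=0).
  E is 5 units southwest of F: delta (east=-5, north=-5); E at (east=-5, north=-5).
  D is 2 units west of E: delta (east=-2, north=+0); D at (east=-7, north=-5).
  C is 4 units northwest of D: delta (east=-4, north=+4); C at (east=-11, north=-1).
  B is 1 unit west of C: delta (east=-1, north=+0); B at (east=-12, north=-1).
  A is 5 units east of B: delta (east=+5, north=+0); A at (east=-7, north=-1).
Therefore A relative to F: (east=-7, north=-1).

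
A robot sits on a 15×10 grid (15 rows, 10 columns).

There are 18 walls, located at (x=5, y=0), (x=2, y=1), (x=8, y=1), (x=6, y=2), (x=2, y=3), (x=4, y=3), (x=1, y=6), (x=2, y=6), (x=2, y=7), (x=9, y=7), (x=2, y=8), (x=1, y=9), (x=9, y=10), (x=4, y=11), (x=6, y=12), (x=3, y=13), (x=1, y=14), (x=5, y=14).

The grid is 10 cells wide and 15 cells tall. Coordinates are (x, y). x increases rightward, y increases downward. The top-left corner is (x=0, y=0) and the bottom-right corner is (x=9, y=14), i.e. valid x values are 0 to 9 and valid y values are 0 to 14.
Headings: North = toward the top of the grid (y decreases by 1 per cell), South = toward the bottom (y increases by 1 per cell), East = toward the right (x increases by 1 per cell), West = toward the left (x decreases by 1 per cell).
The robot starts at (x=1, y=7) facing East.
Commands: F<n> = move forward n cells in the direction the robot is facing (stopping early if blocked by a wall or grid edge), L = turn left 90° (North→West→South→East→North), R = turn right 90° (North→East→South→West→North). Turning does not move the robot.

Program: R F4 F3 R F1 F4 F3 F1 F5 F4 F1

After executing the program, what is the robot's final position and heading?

Start: (x=1, y=7), facing East
  R: turn right, now facing South
  F4: move forward 1/4 (blocked), now at (x=1, y=8)
  F3: move forward 0/3 (blocked), now at (x=1, y=8)
  R: turn right, now facing West
  F1: move forward 1, now at (x=0, y=8)
  F4: move forward 0/4 (blocked), now at (x=0, y=8)
  F3: move forward 0/3 (blocked), now at (x=0, y=8)
  F1: move forward 0/1 (blocked), now at (x=0, y=8)
  F5: move forward 0/5 (blocked), now at (x=0, y=8)
  F4: move forward 0/4 (blocked), now at (x=0, y=8)
  F1: move forward 0/1 (blocked), now at (x=0, y=8)
Final: (x=0, y=8), facing West

Answer: Final position: (x=0, y=8), facing West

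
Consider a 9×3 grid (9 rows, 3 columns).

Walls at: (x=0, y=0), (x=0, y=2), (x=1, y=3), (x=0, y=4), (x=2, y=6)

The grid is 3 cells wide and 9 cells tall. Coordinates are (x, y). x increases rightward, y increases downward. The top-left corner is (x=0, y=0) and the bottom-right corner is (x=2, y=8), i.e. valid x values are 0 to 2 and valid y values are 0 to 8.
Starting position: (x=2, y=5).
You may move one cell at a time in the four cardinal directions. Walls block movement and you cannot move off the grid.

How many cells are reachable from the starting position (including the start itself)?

Answer: Reachable cells: 21

Derivation:
BFS flood-fill from (x=2, y=5):
  Distance 0: (x=2, y=5)
  Distance 1: (x=2, y=4), (x=1, y=5)
  Distance 2: (x=2, y=3), (x=1, y=4), (x=0, y=5), (x=1, y=6)
  Distance 3: (x=2, y=2), (x=0, y=6), (x=1, y=7)
  Distance 4: (x=2, y=1), (x=1, y=2), (x=0, y=7), (x=2, y=7), (x=1, y=8)
  Distance 5: (x=2, y=0), (x=1, y=1), (x=0, y=8), (x=2, y=8)
  Distance 6: (x=1, y=0), (x=0, y=1)
Total reachable: 21 (grid has 22 open cells total)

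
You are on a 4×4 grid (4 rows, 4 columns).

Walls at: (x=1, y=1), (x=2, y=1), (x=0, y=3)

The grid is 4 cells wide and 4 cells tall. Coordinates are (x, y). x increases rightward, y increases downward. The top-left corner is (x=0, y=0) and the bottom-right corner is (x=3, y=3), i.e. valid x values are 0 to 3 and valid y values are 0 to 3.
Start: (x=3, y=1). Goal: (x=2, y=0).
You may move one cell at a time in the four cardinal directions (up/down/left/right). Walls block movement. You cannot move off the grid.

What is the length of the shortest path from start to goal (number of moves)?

BFS from (x=3, y=1) until reaching (x=2, y=0):
  Distance 0: (x=3, y=1)
  Distance 1: (x=3, y=0), (x=3, y=2)
  Distance 2: (x=2, y=0), (x=2, y=2), (x=3, y=3)  <- goal reached here
One shortest path (2 moves): (x=3, y=1) -> (x=3, y=0) -> (x=2, y=0)

Answer: Shortest path length: 2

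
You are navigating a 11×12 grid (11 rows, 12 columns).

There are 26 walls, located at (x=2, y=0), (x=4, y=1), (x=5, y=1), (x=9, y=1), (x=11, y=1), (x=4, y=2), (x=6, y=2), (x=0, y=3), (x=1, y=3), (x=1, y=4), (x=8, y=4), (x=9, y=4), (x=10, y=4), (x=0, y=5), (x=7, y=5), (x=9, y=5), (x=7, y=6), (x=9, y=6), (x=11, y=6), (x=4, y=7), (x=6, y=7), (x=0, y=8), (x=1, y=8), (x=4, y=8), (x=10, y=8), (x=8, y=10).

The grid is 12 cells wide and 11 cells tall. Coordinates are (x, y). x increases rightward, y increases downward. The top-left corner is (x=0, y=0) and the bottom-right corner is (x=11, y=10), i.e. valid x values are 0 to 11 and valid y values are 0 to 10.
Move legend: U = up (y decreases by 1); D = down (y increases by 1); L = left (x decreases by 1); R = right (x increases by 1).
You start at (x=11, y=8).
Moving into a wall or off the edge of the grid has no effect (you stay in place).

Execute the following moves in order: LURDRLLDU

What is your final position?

Start: (x=11, y=8)
  L (left): blocked, stay at (x=11, y=8)
  U (up): (x=11, y=8) -> (x=11, y=7)
  R (right): blocked, stay at (x=11, y=7)
  D (down): (x=11, y=7) -> (x=11, y=8)
  R (right): blocked, stay at (x=11, y=8)
  L (left): blocked, stay at (x=11, y=8)
  L (left): blocked, stay at (x=11, y=8)
  D (down): (x=11, y=8) -> (x=11, y=9)
  U (up): (x=11, y=9) -> (x=11, y=8)
Final: (x=11, y=8)

Answer: Final position: (x=11, y=8)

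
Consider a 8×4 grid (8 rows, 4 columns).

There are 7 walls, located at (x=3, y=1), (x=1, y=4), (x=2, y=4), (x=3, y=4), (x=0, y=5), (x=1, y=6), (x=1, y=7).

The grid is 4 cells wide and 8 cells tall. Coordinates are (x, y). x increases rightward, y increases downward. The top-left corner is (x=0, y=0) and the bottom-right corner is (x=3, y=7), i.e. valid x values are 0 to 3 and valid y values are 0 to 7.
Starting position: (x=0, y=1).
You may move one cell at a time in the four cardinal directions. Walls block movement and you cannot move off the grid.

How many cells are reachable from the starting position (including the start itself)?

Answer: Reachable cells: 16

Derivation:
BFS flood-fill from (x=0, y=1):
  Distance 0: (x=0, y=1)
  Distance 1: (x=0, y=0), (x=1, y=1), (x=0, y=2)
  Distance 2: (x=1, y=0), (x=2, y=1), (x=1, y=2), (x=0, y=3)
  Distance 3: (x=2, y=0), (x=2, y=2), (x=1, y=3), (x=0, y=4)
  Distance 4: (x=3, y=0), (x=3, y=2), (x=2, y=3)
  Distance 5: (x=3, y=3)
Total reachable: 16 (grid has 25 open cells total)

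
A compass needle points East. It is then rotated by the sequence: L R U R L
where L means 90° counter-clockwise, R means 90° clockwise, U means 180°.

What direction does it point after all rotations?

Answer: Final heading: West

Derivation:
Start: East
  L (left (90° counter-clockwise)) -> North
  R (right (90° clockwise)) -> East
  U (U-turn (180°)) -> West
  R (right (90° clockwise)) -> North
  L (left (90° counter-clockwise)) -> West
Final: West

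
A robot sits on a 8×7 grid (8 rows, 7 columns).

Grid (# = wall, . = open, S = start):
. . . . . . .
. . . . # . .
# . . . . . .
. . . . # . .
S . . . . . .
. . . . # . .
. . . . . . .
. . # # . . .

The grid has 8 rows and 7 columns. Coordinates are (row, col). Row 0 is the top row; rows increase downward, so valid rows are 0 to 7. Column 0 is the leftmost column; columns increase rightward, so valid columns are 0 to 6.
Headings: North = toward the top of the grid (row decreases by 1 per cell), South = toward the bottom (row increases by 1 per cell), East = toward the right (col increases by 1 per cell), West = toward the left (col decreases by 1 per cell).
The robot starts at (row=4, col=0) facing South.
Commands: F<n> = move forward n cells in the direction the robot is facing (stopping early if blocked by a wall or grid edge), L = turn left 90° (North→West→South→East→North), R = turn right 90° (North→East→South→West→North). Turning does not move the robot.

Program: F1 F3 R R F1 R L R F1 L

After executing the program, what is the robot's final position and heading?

Start: (row=4, col=0), facing South
  F1: move forward 1, now at (row=5, col=0)
  F3: move forward 2/3 (blocked), now at (row=7, col=0)
  R: turn right, now facing West
  R: turn right, now facing North
  F1: move forward 1, now at (row=6, col=0)
  R: turn right, now facing East
  L: turn left, now facing North
  R: turn right, now facing East
  F1: move forward 1, now at (row=6, col=1)
  L: turn left, now facing North
Final: (row=6, col=1), facing North

Answer: Final position: (row=6, col=1), facing North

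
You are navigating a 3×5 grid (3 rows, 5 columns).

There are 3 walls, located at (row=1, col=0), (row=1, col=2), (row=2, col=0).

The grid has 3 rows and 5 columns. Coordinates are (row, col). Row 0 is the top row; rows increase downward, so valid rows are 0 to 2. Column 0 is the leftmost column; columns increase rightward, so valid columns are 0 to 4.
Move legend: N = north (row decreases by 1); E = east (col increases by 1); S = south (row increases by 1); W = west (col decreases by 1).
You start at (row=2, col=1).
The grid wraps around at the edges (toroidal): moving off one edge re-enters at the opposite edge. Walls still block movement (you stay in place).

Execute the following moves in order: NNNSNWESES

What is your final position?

Answer: Final position: (row=1, col=3)

Derivation:
Start: (row=2, col=1)
  N (north): (row=2, col=1) -> (row=1, col=1)
  N (north): (row=1, col=1) -> (row=0, col=1)
  N (north): (row=0, col=1) -> (row=2, col=1)
  S (south): (row=2, col=1) -> (row=0, col=1)
  N (north): (row=0, col=1) -> (row=2, col=1)
  W (west): blocked, stay at (row=2, col=1)
  E (east): (row=2, col=1) -> (row=2, col=2)
  S (south): (row=2, col=2) -> (row=0, col=2)
  E (east): (row=0, col=2) -> (row=0, col=3)
  S (south): (row=0, col=3) -> (row=1, col=3)
Final: (row=1, col=3)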